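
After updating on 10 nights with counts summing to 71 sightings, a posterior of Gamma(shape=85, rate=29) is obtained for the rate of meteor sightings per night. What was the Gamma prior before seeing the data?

Gamma(shape=14, rate=19)

A Gamma(α, β) prior (rate parametrization) on a Poisson rate with n observations summing to S gives posterior Gamma(α+S, β+n).
So α = 85 − 71 = 14 and β = 29 − 10 = 19.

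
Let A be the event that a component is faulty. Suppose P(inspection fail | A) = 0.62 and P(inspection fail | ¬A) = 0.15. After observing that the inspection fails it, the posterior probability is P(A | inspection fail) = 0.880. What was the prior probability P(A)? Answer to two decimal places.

P(A) = 0.64

Bayes' rule in odds form gives O(A|E) = O(A)·[P(E|A)/P(E|¬A)], hence O(A) = O(A|E)/LR.
Posterior odds = 0.880/(1−0.880) = 7.3333. LR = 0.62/0.15 = 4.1333.
Prior odds = 7.3333/4.1333 = 1.7742, so P(A) = 1.7742/(1+1.7742) ≈ 0.64.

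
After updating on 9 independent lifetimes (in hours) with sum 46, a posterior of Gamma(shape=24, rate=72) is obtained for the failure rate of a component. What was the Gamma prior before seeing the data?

Gamma–exponential conjugacy: posterior shape = α + n, posterior rate = β + Σtᵢ.
So α = 24 − 9 = 15 and β = 72 − 46 = 26.

Gamma(shape=15, rate=26)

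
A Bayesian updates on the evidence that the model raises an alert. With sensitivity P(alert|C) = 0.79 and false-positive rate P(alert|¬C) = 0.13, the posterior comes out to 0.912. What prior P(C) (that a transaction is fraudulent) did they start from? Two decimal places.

P(C) = 0.63

Bayes' rule in odds form gives O(C|E) = O(C)·[P(E|C)/P(E|¬C)], hence O(C) = O(C|E)/LR.
Posterior odds = 0.912/(1−0.912) = 10.3636. LR = 0.79/0.13 = 6.0769.
Prior odds = 10.3636/6.0769 = 1.7054, so P(C) = 1.7054/(1+1.7054) ≈ 0.63.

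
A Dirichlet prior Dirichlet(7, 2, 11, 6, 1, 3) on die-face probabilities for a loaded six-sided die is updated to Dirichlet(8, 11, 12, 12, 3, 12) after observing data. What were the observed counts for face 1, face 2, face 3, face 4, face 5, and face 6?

For a Dirichlet(α) prior with multinomial counts c, the posterior is Dirichlet(α + c) componentwise.
Counts are posterior − prior componentwise: 8−7=1, 11−2=9, 12−11=1, 12−6=6, 3−1=2, 12−3=9.

counts (1, 9, 1, 6, 2, 9)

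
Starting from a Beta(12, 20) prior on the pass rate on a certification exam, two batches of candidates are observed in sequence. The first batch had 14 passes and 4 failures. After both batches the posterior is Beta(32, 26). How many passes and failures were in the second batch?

6 passes and 2 failures

Because Beta–binomial updating is additive in the counts, the combined data contributed (α_post−α_prior, β_post−β_prior) successes and failures.
Total across both batches: 32−12=20 passes, 26−20=6 failures.
Subtract the first batch: 20−14=6 passes and 6−4=2 failures.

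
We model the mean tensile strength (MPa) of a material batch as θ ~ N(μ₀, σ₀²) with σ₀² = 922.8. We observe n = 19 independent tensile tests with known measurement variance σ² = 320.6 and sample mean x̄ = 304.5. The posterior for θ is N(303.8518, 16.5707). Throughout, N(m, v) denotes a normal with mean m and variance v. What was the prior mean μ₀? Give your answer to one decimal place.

μ₀ = 268.4

The posterior mean is a precision-weighted average: μ_n = (τ₀μ₀ + τ_data·x̄)/(τ₀+τ_data), with τ₀=1/σ₀² and τ_data=n/σ².
Here τ₀ = 1/922.8 = 0.001084 and τ_data = 19/320.6 = 0.059264, so τ_n = 0.060348.
Rearranging for μ₀: μ₀ = (μ_n·τ_n − τ_data·x̄)/τ₀ = (303.8518·0.060348 − 0.059264·304.5) / 0.001084 = 0.290960/0.001084 ≈ 268.4.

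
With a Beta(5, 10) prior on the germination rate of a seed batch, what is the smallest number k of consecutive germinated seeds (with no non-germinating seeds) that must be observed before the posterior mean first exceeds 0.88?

After k germinated seeds and 0 non-germinating seeds the posterior is Beta(5+k, 10), with mean (5+k)/(5+10+k).
Set (5+k)/(15+k) > 0.88 and solve: k > (0.88·15 − 5)/(1 − 0.88) = 68.333.
The smallest integer exceeding 68.333 is 69.

k = 69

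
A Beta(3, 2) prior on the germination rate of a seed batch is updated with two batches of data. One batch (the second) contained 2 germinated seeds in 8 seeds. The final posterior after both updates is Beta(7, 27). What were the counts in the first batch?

Sequential conjugate updates are equivalent to a single update on the pooled data, so total successes = posterior α − prior α and total failures = posterior β − prior β.
Total across both batches: 7−3=4 germinated seeds, 27−2=25 non-germinating seeds.
Subtract the second batch: 4−2=2 germinated seeds and 25−6=19 non-germinating seeds.

2 germinated seeds and 19 non-germinating seeds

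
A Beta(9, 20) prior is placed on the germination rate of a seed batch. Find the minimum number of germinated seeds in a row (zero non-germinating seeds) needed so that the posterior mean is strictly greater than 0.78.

After k germinated seeds and 0 non-germinating seeds the posterior is Beta(9+k, 20), with mean (9+k)/(9+20+k).
Set (9+k)/(29+k) > 0.78 and solve: k > (0.78·29 − 9)/(1 − 0.78) = 61.909.
The smallest integer exceeding 61.909 is 62.

k = 62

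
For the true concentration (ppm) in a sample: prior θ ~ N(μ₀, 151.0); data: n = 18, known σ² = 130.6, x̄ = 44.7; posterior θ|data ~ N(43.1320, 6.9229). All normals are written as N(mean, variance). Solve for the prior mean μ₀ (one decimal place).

The posterior mean is a precision-weighted average: μ_n = (τ₀μ₀ + τ_data·x̄)/(τ₀+τ_data), with τ₀=1/σ₀² and τ_data=n/σ².
Here τ₀ = 1/151.0 = 0.006623 and τ_data = 18/130.6 = 0.137825, so τ_n = 0.144448.
Rearranging for μ₀: μ₀ = (μ_n·τ_n − τ_data·x̄)/τ₀ = (43.1320·0.144448 − 0.137825·44.7) / 0.006623 = 0.069554/0.006623 ≈ 10.5.

μ₀ = 10.5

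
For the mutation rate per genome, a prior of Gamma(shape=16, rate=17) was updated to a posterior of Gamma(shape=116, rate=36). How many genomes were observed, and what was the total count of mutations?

n = 19 genomes with total 100 mutations

A Gamma(α, β) prior (rate parametrization) on a Poisson rate with n observations summing to S gives posterior Gamma(α+S, β+n).
Matching: Σxᵢ = 116 − 16 = 100 and n = 36 − 17 = 19.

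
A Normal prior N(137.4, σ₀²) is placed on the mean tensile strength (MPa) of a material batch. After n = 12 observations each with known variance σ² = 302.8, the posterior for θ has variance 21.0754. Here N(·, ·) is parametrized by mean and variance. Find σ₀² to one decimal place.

σ₀² = 127.9

Posterior precision equals prior precision plus data precision: 1/σ_n² = 1/σ₀² + n/σ².
So 1/σ₀² = 1/21.0754 − 12/302.8 = 0.047449 − 0.039630 = 0.007819.
Hence σ₀² = 1/0.007819 ≈ 127.9.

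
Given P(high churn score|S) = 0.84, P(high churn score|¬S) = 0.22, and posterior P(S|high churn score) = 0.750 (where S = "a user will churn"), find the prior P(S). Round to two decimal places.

In odds form, posterior odds = prior odds × likelihood ratio, so prior odds = posterior odds ÷ LR.
Posterior odds = 0.750/(1−0.750) = 3.0000. LR = 0.84/0.22 = 3.8182.
Prior odds = 3.0000/3.8182 = 0.7857, so P(S) = 0.7857/(1+0.7857) ≈ 0.44.

P(S) = 0.44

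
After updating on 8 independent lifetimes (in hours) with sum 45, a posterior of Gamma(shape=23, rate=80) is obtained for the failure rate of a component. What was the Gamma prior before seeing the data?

For an exponential likelihood with a Gamma(α, β) prior on the rate, n observations with total T give posterior Gamma(α+n, β+T).
So α = 23 − 8 = 15 and β = 80 − 45 = 35.

Gamma(shape=15, rate=35)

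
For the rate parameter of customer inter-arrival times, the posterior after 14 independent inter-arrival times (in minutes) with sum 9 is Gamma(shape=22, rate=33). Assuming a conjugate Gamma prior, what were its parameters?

Gamma(shape=8, rate=24)

Gamma–exponential conjugacy: posterior shape = α + n, posterior rate = β + Σtᵢ.
So α = 22 − 14 = 8 and β = 33 − 9 = 24.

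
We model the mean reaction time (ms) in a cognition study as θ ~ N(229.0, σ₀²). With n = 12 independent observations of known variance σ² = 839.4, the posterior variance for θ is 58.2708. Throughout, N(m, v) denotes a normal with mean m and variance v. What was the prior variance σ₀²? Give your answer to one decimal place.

For the Normal–Normal model with known σ², precisions add: τ_n = τ₀ + n/σ².
So 1/σ₀² = 1/58.2708 − 12/839.4 = 0.017161 − 0.014296 = 0.002865.
Hence σ₀² = 1/0.002865 ≈ 349.0.

σ₀² = 349.0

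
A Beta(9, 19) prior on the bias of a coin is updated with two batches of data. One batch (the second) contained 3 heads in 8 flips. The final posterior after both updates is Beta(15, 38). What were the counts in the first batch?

3 heads and 14 tails

Sequential conjugate updates are equivalent to a single update on the pooled data, so total successes = posterior α − prior α and total failures = posterior β − prior β.
Total across both batches: 15−9=6 heads, 38−19=19 tails.
Subtract the second batch: 6−3=3 heads and 19−5=14 tails.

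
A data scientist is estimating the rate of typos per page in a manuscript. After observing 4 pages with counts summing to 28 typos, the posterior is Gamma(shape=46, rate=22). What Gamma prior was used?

Gamma(shape=18, rate=18)

A Gamma(α, β) prior (rate parametrization) on a Poisson rate with n observations summing to S gives posterior Gamma(α+S, β+n).
So α = 46 − 28 = 18 and β = 22 − 4 = 18.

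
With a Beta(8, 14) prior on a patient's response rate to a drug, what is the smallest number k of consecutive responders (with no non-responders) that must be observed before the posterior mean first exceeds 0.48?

k = 5

After k responders and 0 non-responders the posterior is Beta(8+k, 14), with mean (8+k)/(8+14+k).
Set (8+k)/(22+k) > 0.48 and solve: k > (0.48·22 − 8)/(1 − 0.48) = 4.923.
The smallest integer exceeding 4.923 is 5.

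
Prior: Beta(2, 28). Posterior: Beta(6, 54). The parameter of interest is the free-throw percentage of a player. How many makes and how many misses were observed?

4 makes and 26 misses

A Beta(a, b) prior with s successes and f failures in binomial data gives a Beta(a+s, b+f) posterior.
Match parameters: s=6−2=4, f=54−28=26.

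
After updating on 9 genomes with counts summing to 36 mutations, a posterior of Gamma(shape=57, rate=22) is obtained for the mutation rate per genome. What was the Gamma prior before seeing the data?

Gamma(shape=21, rate=13)

A Gamma(α, β) prior (rate parametrization) on a Poisson rate with n observations summing to S gives posterior Gamma(α+S, β+n).
So α = 57 − 36 = 21 and β = 22 − 9 = 13.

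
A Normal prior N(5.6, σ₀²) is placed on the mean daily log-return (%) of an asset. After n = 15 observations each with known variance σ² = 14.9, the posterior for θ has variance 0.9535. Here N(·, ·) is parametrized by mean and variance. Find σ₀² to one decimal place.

Posterior precision equals prior precision plus data precision: 1/σ_n² = 1/σ₀² + n/σ².
So 1/σ₀² = 1/0.9535 − 15/14.9 = 1.048768 − 1.006711 = 0.042057.
Hence σ₀² = 1/0.042057 ≈ 23.8.

σ₀² = 23.8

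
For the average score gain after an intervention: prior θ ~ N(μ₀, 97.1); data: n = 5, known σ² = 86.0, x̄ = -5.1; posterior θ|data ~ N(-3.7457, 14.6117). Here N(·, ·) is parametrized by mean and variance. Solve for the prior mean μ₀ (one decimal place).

The posterior mean is a precision-weighted average: μ_n = (τ₀μ₀ + τ_data·x̄)/(τ₀+τ_data), with τ₀=1/σ₀² and τ_data=n/σ².
Here τ₀ = 1/97.1 = 0.010299 and τ_data = 5/86.0 = 0.058140, so τ_n = 0.068439.
Rearranging for μ₀: μ₀ = (μ_n·τ_n − τ_data·x̄)/τ₀ = (-3.7457·0.068439 − 0.058140·-5.1) / 0.010299 = 0.040162/0.010299 ≈ 3.9.

μ₀ = 3.9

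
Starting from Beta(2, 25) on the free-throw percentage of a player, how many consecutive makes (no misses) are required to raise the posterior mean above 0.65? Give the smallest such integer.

k = 45

After k makes and 0 misses the posterior is Beta(2+k, 25), with mean (2+k)/(2+25+k).
Set (2+k)/(27+k) > 0.65 and solve: k > (0.65·27 − 2)/(1 − 0.65) = 44.429.
The smallest integer exceeding 44.429 is 45, and checking k=45: (47)/(72) = 0.6528 > 0.65.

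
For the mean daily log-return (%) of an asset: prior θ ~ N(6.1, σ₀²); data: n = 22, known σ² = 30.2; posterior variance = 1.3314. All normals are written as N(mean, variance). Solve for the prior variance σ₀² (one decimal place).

For the Normal–Normal model with known σ², precisions add: τ_n = τ₀ + n/σ².
So 1/σ₀² = 1/1.3314 − 22/30.2 = 0.751089 − 0.728477 = 0.022612.
Hence σ₀² = 1/0.022612 ≈ 44.2.

σ₀² = 44.2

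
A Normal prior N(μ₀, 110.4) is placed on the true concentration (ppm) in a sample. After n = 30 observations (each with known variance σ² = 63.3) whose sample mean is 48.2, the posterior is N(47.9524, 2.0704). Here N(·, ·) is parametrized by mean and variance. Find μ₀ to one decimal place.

μ₀ = 35.0

The posterior mean is a precision-weighted average: μ_n = (τ₀μ₀ + τ_data·x̄)/(τ₀+τ_data), with τ₀=1/σ₀² and τ_data=n/σ².
Here τ₀ = 1/110.4 = 0.009058 and τ_data = 30/63.3 = 0.473934, so τ_n = 0.482992.
Rearranging for μ₀: μ₀ = (μ_n·τ_n − τ_data·x̄)/τ₀ = (47.9524·0.482992 − 0.473934·48.2) / 0.009058 = 0.317007/0.009058 ≈ 35.0.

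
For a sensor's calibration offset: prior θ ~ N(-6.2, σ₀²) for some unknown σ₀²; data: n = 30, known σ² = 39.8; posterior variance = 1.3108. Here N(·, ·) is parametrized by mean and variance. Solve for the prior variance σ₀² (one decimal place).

σ₀² = 109.6

For the Normal–Normal model with known σ², precisions add: τ_n = τ₀ + n/σ².
So 1/σ₀² = 1/1.3108 − 30/39.8 = 0.762893 − 0.753769 = 0.009124.
Hence σ₀² = 1/0.009124 ≈ 109.6.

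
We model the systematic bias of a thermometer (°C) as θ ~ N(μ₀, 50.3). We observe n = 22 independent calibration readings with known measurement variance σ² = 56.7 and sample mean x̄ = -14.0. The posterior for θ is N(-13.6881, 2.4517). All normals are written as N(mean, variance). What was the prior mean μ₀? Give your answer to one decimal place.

μ₀ = -7.6

The posterior mean is a precision-weighted average: μ_n = (τ₀μ₀ + τ_data·x̄)/(τ₀+τ_data), with τ₀=1/σ₀² and τ_data=n/σ².
Here τ₀ = 1/50.3 = 0.019881 and τ_data = 22/56.7 = 0.388007, so τ_n = 0.407888.
Rearranging for μ₀: μ₀ = (μ_n·τ_n − τ_data·x̄)/τ₀ = (-13.6881·0.407888 − 0.388007·-14.0) / 0.019881 = -0.151114/0.019881 ≈ -7.6.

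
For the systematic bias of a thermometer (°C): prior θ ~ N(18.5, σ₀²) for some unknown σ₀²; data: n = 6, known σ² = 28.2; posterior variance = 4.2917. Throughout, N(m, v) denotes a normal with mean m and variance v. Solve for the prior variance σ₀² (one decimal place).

σ₀² = 49.4

For the Normal–Normal model with known σ², precisions add: τ_n = τ₀ + n/σ².
So 1/σ₀² = 1/4.2917 − 6/28.2 = 0.233008 − 0.212766 = 0.020242.
Hence σ₀² = 1/0.020242 ≈ 49.4.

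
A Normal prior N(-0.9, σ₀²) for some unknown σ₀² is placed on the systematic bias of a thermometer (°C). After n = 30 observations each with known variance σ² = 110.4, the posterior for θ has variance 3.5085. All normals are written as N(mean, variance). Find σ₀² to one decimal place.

σ₀² = 75.3

Posterior precision equals prior precision plus data precision: 1/σ_n² = 1/σ₀² + n/σ².
So 1/σ₀² = 1/3.5085 − 30/110.4 = 0.285022 − 0.271739 = 0.013283.
Hence σ₀² = 1/0.013283 ≈ 75.3.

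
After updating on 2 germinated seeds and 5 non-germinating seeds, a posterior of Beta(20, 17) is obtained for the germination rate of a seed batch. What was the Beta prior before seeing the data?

Under Beta–binomial conjugacy the posterior parameters are (a+s, b+f).
Subtract the data counts: 20−2=18, 17−5=12.

Beta(18, 12)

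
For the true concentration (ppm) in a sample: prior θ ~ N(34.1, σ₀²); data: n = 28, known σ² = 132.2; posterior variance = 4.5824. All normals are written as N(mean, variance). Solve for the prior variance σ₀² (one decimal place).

Posterior precision equals prior precision plus data precision: 1/σ_n² = 1/σ₀² + n/σ².
So 1/σ₀² = 1/4.5824 − 28/132.2 = 0.218226 − 0.211800 = 0.006426.
Hence σ₀² = 1/0.006426 ≈ 155.6.

σ₀² = 155.6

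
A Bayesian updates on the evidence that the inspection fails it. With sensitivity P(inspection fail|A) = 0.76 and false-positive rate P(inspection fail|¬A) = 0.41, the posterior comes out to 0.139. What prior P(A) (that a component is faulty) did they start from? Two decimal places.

Bayes' rule in odds form gives O(A|E) = O(A)·[P(E|A)/P(E|¬A)], hence O(A) = O(A|E)/LR.
Posterior odds = 0.139/(1−0.139) = 0.1614. LR = 0.76/0.41 = 1.8537.
Prior odds = 0.1614/1.8537 = 0.0871, so P(A) = 0.0871/(1+0.0871) ≈ 0.08.

P(A) = 0.08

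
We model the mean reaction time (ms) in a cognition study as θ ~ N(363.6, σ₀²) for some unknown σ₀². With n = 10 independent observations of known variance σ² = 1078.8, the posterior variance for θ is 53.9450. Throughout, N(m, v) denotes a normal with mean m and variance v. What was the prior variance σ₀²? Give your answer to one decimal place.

For the Normal–Normal model with known σ², precisions add: τ_n = τ₀ + n/σ².
So 1/σ₀² = 1/53.9450 − 10/1078.8 = 0.018537 − 0.009270 = 0.009267.
Hence σ₀² = 1/0.009267 ≈ 107.9.

σ₀² = 107.9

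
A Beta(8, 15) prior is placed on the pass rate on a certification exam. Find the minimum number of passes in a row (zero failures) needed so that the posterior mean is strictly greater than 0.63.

k = 18

After k passes and 0 failures the posterior is Beta(8+k, 15), with mean (8+k)/(8+15+k).
Set (8+k)/(23+k) > 0.63 and solve: k > (0.63·23 − 8)/(1 − 0.63) = 17.541.
The smallest integer exceeding 17.541 is 18.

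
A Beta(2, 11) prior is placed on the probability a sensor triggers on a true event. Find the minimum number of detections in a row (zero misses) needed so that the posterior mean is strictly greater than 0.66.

After k detections and 0 misses the posterior is Beta(2+k, 11), with mean (2+k)/(2+11+k).
Set (2+k)/(13+k) > 0.66 and solve: k > (0.66·13 − 2)/(1 − 0.66) = 19.353.
The smallest integer exceeding 19.353 is 20, and checking k=20: (22)/(33) = 0.6667 > 0.66.

k = 20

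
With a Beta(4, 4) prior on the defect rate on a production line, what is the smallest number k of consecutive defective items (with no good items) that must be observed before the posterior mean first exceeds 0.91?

After k defective items and 0 good items the posterior is Beta(4+k, 4), with mean (4+k)/(4+4+k).
Set (4+k)/(8+k) > 0.91 and solve: k > (0.91·8 − 4)/(1 − 0.91) = 36.444.
The smallest integer exceeding 36.444 is 37, and checking k=37: (41)/(45) = 0.9111 > 0.91.

k = 37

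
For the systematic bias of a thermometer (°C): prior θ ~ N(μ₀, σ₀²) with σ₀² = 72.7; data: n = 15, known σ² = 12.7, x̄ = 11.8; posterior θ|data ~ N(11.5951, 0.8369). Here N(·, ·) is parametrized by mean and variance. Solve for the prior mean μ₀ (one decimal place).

With known observation variance, the Normal–Normal posterior has precision τ_n = τ₀ + n/σ² and mean μ_n = (τ₀μ₀ + (n/σ²)x̄)/τ_n.
Here τ₀ = 1/72.7 = 0.013755 and τ_data = 15/12.7 = 1.181102, so τ_n = 1.194857.
Rearranging for μ₀: μ₀ = (μ_n·τ_n − τ_data·x̄)/τ₀ = (11.5951·1.194857 − 1.181102·11.8) / 0.013755 = -0.082517/0.013755 ≈ -6.0.

μ₀ = -6.0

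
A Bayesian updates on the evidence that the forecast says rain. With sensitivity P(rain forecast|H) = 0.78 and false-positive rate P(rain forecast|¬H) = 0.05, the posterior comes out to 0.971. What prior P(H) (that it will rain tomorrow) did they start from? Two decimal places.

P(H) = 0.68

In odds form, posterior odds = prior odds × likelihood ratio, so prior odds = posterior odds ÷ LR.
Posterior odds = 0.971/(1−0.971) = 33.4828. LR = 0.78/0.05 = 15.6000.
Prior odds = 33.4828/15.6000 = 2.1463, so P(H) = 2.1463/(1+2.1463) ≈ 0.68.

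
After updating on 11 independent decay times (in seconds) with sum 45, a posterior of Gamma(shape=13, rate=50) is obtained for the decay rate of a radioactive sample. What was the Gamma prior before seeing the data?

Gamma(shape=2, rate=5)

Gamma–exponential conjugacy: posterior shape = α + n, posterior rate = β + Σtᵢ.
So α = 13 − 11 = 2 and β = 50 − 45 = 5.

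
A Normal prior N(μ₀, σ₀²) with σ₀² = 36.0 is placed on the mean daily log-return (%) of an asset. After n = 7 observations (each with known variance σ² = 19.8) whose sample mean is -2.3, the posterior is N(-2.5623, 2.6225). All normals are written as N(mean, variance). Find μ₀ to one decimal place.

μ₀ = -5.9

With known observation variance, the Normal–Normal posterior has precision τ_n = τ₀ + n/σ² and mean μ_n = (τ₀μ₀ + (n/σ²)x̄)/τ_n.
Here τ₀ = 1/36.0 = 0.027778 and τ_data = 7/19.8 = 0.353535, so τ_n = 0.381313.
Rearranging for μ₀: μ₀ = (μ_n·τ_n − τ_data·x̄)/τ₀ = (-2.5623·0.381313 − 0.353535·-2.3) / 0.027778 = -0.163908/0.027778 ≈ -5.9.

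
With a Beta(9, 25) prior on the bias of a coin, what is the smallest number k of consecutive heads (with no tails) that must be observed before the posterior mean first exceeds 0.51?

k = 18

After k heads and 0 tails the posterior is Beta(9+k, 25), with mean (9+k)/(9+25+k).
Set (9+k)/(34+k) > 0.51 and solve: k > (0.51·34 − 9)/(1 − 0.51) = 17.020.
The smallest integer exceeding 17.020 is 18.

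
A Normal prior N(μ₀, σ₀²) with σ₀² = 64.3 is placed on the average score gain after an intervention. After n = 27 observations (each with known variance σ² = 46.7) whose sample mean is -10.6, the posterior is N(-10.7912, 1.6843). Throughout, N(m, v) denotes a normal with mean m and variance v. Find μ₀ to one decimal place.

The posterior mean is a precision-weighted average: μ_n = (τ₀μ₀ + τ_data·x̄)/(τ₀+τ_data), with τ₀=1/σ₀² and τ_data=n/σ².
Here τ₀ = 1/64.3 = 0.015552 and τ_data = 27/46.7 = 0.578158, so τ_n = 0.593710.
Rearranging for μ₀: μ₀ = (μ_n·τ_n − τ_data·x̄)/τ₀ = (-10.7912·0.593710 − 0.578158·-10.6) / 0.015552 = -0.278369/0.015552 ≈ -17.9.

μ₀ = -17.9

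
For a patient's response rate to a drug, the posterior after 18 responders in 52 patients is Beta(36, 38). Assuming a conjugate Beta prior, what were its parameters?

Beta(18, 4)

A Beta(a, b) prior with s successes and f failures in binomial data gives a Beta(a+s, b+f) posterior.
Subtract the data counts: 36−18=18, 38−34=4.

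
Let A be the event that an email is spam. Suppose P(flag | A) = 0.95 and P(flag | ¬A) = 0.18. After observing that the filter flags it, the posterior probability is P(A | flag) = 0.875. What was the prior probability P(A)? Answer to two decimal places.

Bayes' rule in odds form gives O(A|E) = O(A)·[P(E|A)/P(E|¬A)], hence O(A) = O(A|E)/LR.
Posterior odds = 0.875/(1−0.875) = 7.0000. LR = 0.95/0.18 = 5.2778.
Prior odds = 7.0000/5.2778 = 1.3263, so P(A) = 1.3263/(1+1.3263) ≈ 0.57.

P(A) = 0.57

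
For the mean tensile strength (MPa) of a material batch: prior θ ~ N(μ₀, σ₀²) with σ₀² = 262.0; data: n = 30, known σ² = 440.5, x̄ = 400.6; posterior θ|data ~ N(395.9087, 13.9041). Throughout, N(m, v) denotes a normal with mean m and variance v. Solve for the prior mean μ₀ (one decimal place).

μ₀ = 312.2

With known observation variance, the Normal–Normal posterior has precision τ_n = τ₀ + n/σ² and mean μ_n = (τ₀μ₀ + (n/σ²)x̄)/τ_n.
Here τ₀ = 1/262.0 = 0.003817 and τ_data = 30/440.5 = 0.068104, so τ_n = 0.071921.
Rearranging for μ₀: μ₀ = (μ_n·τ_n − τ_data·x̄)/τ₀ = (395.9087·0.071921 − 0.068104·400.6) / 0.003817 = 1.191687/0.003817 ≈ 312.2.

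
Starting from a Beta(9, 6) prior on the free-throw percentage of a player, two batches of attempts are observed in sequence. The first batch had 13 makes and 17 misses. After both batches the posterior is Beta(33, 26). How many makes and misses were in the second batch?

Because Beta–binomial updating is additive in the counts, the combined data contributed (α_post−α_prior, β_post−β_prior) successes and failures.
Total across both batches: 33−9=24 makes, 26−6=20 misses.
Subtract the first batch: 24−13=11 makes and 20−17=3 misses.

11 makes and 3 misses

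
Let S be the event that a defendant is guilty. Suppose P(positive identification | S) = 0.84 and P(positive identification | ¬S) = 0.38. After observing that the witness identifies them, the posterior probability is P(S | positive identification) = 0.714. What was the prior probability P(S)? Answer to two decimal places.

P(S) = 0.53

In odds form, posterior odds = prior odds × likelihood ratio, so prior odds = posterior odds ÷ LR.
Posterior odds = 0.714/(1−0.714) = 2.4965. LR = 0.84/0.38 = 2.2105.
Prior odds = 2.4965/2.2105 = 1.1294, so P(S) = 1.1294/(1+1.1294) ≈ 0.53.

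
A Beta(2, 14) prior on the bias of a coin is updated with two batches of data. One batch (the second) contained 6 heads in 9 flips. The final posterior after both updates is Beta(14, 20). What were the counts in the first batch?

Because Beta–binomial updating is additive in the counts, the combined data contributed (α_post−α_prior, β_post−β_prior) successes and failures.
Total across both batches: 14−2=12 heads, 20−14=6 tails.
Subtract the second batch: 12−6=6 heads and 6−3=3 tails.

6 heads and 3 tails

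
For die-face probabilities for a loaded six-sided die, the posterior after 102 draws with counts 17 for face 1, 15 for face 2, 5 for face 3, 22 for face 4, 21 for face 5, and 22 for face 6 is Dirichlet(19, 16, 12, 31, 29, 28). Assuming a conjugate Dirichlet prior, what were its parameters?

For a Dirichlet(α) prior with multinomial counts c, the posterior is Dirichlet(α + c) componentwise.
Subtract each count from the matching posterior parameter: 19−17=2, 16−15=1, 12−5=7, 31−22=9, 29−21=8, 28−22=6.

Dirichlet(2, 1, 7, 9, 8, 6)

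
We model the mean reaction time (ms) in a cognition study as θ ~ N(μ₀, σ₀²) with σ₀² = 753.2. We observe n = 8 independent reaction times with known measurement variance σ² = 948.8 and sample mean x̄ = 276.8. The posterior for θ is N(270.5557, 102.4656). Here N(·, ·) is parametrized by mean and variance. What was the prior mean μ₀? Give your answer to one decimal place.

With known observation variance, the Normal–Normal posterior has precision τ_n = τ₀ + n/σ² and mean μ_n = (τ₀μ₀ + (n/σ²)x̄)/τ_n.
Here τ₀ = 1/753.2 = 0.001328 and τ_data = 8/948.8 = 0.008432, so τ_n = 0.009760.
Rearranging for μ₀: μ₀ = (μ_n·τ_n − τ_data·x̄)/τ₀ = (270.5557·0.009760 − 0.008432·276.8) / 0.001328 = 0.306646/0.001328 ≈ 230.9.

μ₀ = 230.9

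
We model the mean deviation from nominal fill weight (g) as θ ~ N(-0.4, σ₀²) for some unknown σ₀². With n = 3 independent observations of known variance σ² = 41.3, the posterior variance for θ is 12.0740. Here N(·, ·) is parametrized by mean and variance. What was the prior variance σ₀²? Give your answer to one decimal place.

σ₀² = 98.2

For the Normal–Normal model with known σ², precisions add: τ_n = τ₀ + n/σ².
So 1/σ₀² = 1/12.0740 − 3/41.3 = 0.082823 − 0.072639 = 0.010184.
Hence σ₀² = 1/0.010184 ≈ 98.2.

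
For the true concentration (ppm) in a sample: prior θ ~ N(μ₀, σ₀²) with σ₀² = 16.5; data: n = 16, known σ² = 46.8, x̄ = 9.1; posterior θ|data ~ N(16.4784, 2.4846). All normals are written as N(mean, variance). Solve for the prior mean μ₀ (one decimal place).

With known observation variance, the Normal–Normal posterior has precision τ_n = τ₀ + n/σ² and mean μ_n = (τ₀μ₀ + (n/σ²)x̄)/τ_n.
Here τ₀ = 1/16.5 = 0.060606 and τ_data = 16/46.8 = 0.341880, so τ_n = 0.402486.
Rearranging for μ₀: μ₀ = (μ_n·τ_n − τ_data·x̄)/τ₀ = (16.4784·0.402486 − 0.341880·9.1) / 0.060606 = 3.521217/0.060606 ≈ 58.1.

μ₀ = 58.1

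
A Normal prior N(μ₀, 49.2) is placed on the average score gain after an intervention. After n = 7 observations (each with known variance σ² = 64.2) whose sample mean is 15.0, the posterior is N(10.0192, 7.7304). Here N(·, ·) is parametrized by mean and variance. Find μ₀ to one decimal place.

The posterior mean is a precision-weighted average: μ_n = (τ₀μ₀ + τ_data·x̄)/(τ₀+τ_data), with τ₀=1/σ₀² and τ_data=n/σ².
Here τ₀ = 1/49.2 = 0.020325 and τ_data = 7/64.2 = 0.109034, so τ_n = 0.129359.
Rearranging for μ₀: μ₀ = (μ_n·τ_n − τ_data·x̄)/τ₀ = (10.0192·0.129359 − 0.109034·15.0) / 0.020325 = -0.339436/0.020325 ≈ -16.7.

μ₀ = -16.7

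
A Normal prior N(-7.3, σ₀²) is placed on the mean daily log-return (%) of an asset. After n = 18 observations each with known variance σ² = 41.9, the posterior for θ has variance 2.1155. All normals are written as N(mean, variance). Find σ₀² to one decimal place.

For the Normal–Normal model with known σ², precisions add: τ_n = τ₀ + n/σ².
So 1/σ₀² = 1/2.1155 − 18/41.9 = 0.472701 − 0.429594 = 0.043107.
Hence σ₀² = 1/0.043107 ≈ 23.2.

σ₀² = 23.2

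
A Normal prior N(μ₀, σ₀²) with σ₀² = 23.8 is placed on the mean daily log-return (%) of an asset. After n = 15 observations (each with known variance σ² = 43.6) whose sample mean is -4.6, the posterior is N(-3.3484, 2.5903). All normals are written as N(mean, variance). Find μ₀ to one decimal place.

The posterior mean is a precision-weighted average: μ_n = (τ₀μ₀ + τ_data·x̄)/(τ₀+τ_data), with τ₀=1/σ₀² and τ_data=n/σ².
Here τ₀ = 1/23.8 = 0.042017 and τ_data = 15/43.6 = 0.344037, so τ_n = 0.386054.
Rearranging for μ₀: μ₀ = (μ_n·τ_n − τ_data·x̄)/τ₀ = (-3.3484·0.386054 − 0.344037·-4.6) / 0.042017 = 0.289907/0.042017 ≈ 6.9.

μ₀ = 6.9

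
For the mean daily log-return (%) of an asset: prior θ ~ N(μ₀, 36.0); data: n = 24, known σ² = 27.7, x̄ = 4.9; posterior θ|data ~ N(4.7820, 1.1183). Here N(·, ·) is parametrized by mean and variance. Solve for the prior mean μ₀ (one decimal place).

μ₀ = 1.1

The posterior mean is a precision-weighted average: μ_n = (τ₀μ₀ + τ_data·x̄)/(τ₀+τ_data), with τ₀=1/σ₀² and τ_data=n/σ².
Here τ₀ = 1/36.0 = 0.027778 and τ_data = 24/27.7 = 0.866426, so τ_n = 0.894204.
Rearranging for μ₀: μ₀ = (μ_n·τ_n − τ_data·x̄)/τ₀ = (4.7820·0.894204 − 0.866426·4.9) / 0.027778 = 0.030596/0.027778 ≈ 1.1.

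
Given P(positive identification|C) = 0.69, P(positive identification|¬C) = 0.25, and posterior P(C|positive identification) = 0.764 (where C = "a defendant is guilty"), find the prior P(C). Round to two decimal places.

P(C) = 0.54

Bayes' rule in odds form gives O(C|E) = O(C)·[P(E|C)/P(E|¬C)], hence O(C) = O(C|E)/LR.
Posterior odds = 0.764/(1−0.764) = 3.2373. LR = 0.69/0.25 = 2.7600.
Prior odds = 3.2373/2.7600 = 1.1729, so P(C) = 1.1729/(1+1.1729) ≈ 0.54.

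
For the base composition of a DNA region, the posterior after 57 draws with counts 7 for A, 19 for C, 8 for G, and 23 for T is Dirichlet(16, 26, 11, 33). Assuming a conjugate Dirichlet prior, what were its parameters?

For a Dirichlet(α) prior with multinomial counts c, the posterior is Dirichlet(α + c) componentwise.
Subtract each count from the matching posterior parameter: 16−7=9, 26−19=7, 11−8=3, 33−23=10.

Dirichlet(9, 7, 3, 10)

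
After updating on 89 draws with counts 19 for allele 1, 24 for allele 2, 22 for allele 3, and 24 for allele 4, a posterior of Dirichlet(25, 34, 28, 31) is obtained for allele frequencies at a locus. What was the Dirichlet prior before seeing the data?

Dirichlet(6, 10, 6, 7)

For a Dirichlet(α) prior with multinomial counts c, the posterior is Dirichlet(α + c) componentwise.
Subtract each count from the matching posterior parameter: 25−19=6, 34−24=10, 28−22=6, 31−24=7.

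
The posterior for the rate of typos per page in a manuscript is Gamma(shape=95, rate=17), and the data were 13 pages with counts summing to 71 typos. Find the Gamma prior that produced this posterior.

Gamma(shape=24, rate=4)

Gamma–Poisson conjugacy: posterior shape = α + Σxᵢ, posterior rate = β + n.
So α = 95 − 71 = 24 and β = 17 − 13 = 4.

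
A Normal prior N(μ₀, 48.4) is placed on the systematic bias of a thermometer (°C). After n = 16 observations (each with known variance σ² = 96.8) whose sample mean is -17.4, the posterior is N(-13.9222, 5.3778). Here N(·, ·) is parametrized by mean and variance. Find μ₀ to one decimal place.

With known observation variance, the Normal–Normal posterior has precision τ_n = τ₀ + n/σ² and mean μ_n = (τ₀μ₀ + (n/σ²)x̄)/τ_n.
Here τ₀ = 1/48.4 = 0.020661 and τ_data = 16/96.8 = 0.165289, so τ_n = 0.185950.
Rearranging for μ₀: μ₀ = (μ_n·τ_n − τ_data·x̄)/τ₀ = (-13.9222·0.185950 − 0.165289·-17.4) / 0.020661 = 0.287196/0.020661 ≈ 13.9.

μ₀ = 13.9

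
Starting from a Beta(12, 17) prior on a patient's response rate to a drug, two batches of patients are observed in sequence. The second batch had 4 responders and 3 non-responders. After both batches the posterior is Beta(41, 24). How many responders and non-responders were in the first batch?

25 responders and 4 non-responders

Sequential conjugate updates are equivalent to a single update on the pooled data, so total successes = posterior α − prior α and total failures = posterior β − prior β.
Total across both batches: 41−12=29 responders, 24−17=7 non-responders.
Subtract the second batch: 29−4=25 responders and 7−3=4 non-responders.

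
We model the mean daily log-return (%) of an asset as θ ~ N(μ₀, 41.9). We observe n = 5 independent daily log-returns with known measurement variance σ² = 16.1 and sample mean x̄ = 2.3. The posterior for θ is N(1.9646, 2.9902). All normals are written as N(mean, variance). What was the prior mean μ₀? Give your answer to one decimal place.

μ₀ = -2.4

The posterior mean is a precision-weighted average: μ_n = (τ₀μ₀ + τ_data·x̄)/(τ₀+τ_data), with τ₀=1/σ₀² and τ_data=n/σ².
Here τ₀ = 1/41.9 = 0.023866 and τ_data = 5/16.1 = 0.310559, so τ_n = 0.334425.
Rearranging for μ₀: μ₀ = (μ_n·τ_n − τ_data·x̄)/τ₀ = (1.9646·0.334425 − 0.310559·2.3) / 0.023866 = -0.057274/0.023866 ≈ -2.4.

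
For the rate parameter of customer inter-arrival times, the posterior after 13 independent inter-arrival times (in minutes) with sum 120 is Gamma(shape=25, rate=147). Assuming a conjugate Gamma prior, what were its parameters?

Gamma(shape=12, rate=27)

For an exponential likelihood with a Gamma(α, β) prior on the rate, n observations with total T give posterior Gamma(α+n, β+T).
So α = 25 − 13 = 12 and β = 147 − 120 = 27.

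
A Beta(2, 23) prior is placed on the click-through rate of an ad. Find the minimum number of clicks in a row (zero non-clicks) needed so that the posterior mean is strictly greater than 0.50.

k = 22

After k clicks and 0 non-clicks the posterior is Beta(2+k, 23), with mean (2+k)/(2+23+k).
Set (2+k)/(25+k) > 0.50 and solve: k > (0.50·25 − 2)/(1 − 0.50) = 21.000.
The smallest integer exceeding 21.000 is 22, and checking k=22: (24)/(47) = 0.5106 > 0.50.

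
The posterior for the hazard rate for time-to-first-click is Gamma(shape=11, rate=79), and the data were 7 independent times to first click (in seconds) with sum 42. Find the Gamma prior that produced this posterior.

Gamma–exponential conjugacy: posterior shape = α + n, posterior rate = β + Σtᵢ.
So α = 11 − 7 = 4 and β = 79 − 42 = 37.

Gamma(shape=4, rate=37)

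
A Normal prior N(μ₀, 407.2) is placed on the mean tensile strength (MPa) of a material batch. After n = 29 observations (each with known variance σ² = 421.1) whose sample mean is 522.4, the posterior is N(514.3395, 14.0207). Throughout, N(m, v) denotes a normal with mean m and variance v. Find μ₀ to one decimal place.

μ₀ = 288.3

With known observation variance, the Normal–Normal posterior has precision τ_n = τ₀ + n/σ² and mean μ_n = (τ₀μ₀ + (n/σ²)x̄)/τ_n.
Here τ₀ = 1/407.2 = 0.002456 and τ_data = 29/421.1 = 0.068867, so τ_n = 0.071323.
Rearranging for μ₀: μ₀ = (μ_n·τ_n − τ_data·x̄)/τ₀ = (514.3395·0.071323 − 0.068867·522.4) / 0.002456 = 0.708115/0.002456 ≈ 288.3.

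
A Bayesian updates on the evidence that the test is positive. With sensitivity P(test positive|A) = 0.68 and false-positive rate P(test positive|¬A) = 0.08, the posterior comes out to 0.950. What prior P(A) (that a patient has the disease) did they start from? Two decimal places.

P(A) = 0.69

Bayes' rule in odds form gives O(A|E) = O(A)·[P(E|A)/P(E|¬A)], hence O(A) = O(A|E)/LR.
Posterior odds = 0.950/(1−0.950) = 19.0000. LR = 0.68/0.08 = 8.5000.
Prior odds = 19.0000/8.5000 = 2.2353, so P(A) = 2.2353/(1+2.2353) ≈ 0.69.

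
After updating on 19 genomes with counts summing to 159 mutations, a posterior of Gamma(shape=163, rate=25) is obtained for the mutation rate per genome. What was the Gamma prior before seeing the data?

Gamma(shape=4, rate=6)

Gamma–Poisson conjugacy: posterior shape = α + Σxᵢ, posterior rate = β + n.
So α = 163 − 159 = 4 and β = 25 − 19 = 6.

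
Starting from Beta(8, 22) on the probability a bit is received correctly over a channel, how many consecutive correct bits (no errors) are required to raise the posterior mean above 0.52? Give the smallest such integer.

After k correct bits and 0 errors the posterior is Beta(8+k, 22), with mean (8+k)/(8+22+k).
Set (8+k)/(30+k) > 0.52 and solve: k > (0.52·30 − 8)/(1 − 0.52) = 15.833.
The smallest integer exceeding 15.833 is 16, and checking k=16: (24)/(46) = 0.5217 > 0.52.

k = 16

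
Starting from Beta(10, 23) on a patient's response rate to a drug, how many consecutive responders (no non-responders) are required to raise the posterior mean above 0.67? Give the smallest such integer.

After k responders and 0 non-responders the posterior is Beta(10+k, 23), with mean (10+k)/(10+23+k).
Set (10+k)/(33+k) > 0.67 and solve: k > (0.67·33 − 10)/(1 − 0.67) = 36.697.
The smallest integer exceeding 36.697 is 37.

k = 37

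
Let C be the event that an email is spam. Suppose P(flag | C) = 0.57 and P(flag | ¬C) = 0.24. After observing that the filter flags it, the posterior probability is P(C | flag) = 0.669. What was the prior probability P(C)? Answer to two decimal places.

P(C) = 0.46

In odds form, posterior odds = prior odds × likelihood ratio, so prior odds = posterior odds ÷ LR.
Posterior odds = 0.669/(1−0.669) = 2.0211. LR = 0.57/0.24 = 2.3750.
Prior odds = 2.0211/2.3750 = 0.8510, so P(C) = 0.8510/(1+0.8510) ≈ 0.46.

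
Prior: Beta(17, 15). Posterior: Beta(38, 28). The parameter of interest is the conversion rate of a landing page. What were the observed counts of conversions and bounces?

A Beta(α, β) prior with s successes and f failures in binomial data gives a Beta(α+s, β+f) posterior.
Match parameters: s=38−17=21, f=28−15=13.

21 conversions and 13 bounces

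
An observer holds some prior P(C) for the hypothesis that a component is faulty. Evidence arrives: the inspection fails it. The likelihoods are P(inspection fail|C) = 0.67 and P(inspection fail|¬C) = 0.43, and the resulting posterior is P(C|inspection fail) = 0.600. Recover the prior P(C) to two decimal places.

In odds form, posterior odds = prior odds × likelihood ratio, so prior odds = posterior odds ÷ LR.
Posterior odds = 0.600/(1−0.600) = 1.5000. LR = 0.67/0.43 = 1.5581.
Prior odds = 1.5000/1.5581 = 0.9627, so P(C) = 0.9627/(1+0.9627) ≈ 0.49.

P(C) = 0.49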